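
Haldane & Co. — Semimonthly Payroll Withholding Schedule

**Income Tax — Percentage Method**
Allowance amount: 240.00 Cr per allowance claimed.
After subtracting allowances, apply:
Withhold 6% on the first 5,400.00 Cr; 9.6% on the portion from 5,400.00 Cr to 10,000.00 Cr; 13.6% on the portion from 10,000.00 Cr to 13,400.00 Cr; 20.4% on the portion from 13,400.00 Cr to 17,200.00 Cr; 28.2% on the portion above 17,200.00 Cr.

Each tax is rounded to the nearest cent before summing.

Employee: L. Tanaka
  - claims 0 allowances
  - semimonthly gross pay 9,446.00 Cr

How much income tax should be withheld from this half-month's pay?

712.42 Cr

Income Tax: taxable = 9,446.00 Cr
  324.00 Cr + 9.6% × (9,446.00 Cr − 5,400.00 Cr) = 324.00 Cr + 9.6% × 4,046.00 Cr = 712.42 Cr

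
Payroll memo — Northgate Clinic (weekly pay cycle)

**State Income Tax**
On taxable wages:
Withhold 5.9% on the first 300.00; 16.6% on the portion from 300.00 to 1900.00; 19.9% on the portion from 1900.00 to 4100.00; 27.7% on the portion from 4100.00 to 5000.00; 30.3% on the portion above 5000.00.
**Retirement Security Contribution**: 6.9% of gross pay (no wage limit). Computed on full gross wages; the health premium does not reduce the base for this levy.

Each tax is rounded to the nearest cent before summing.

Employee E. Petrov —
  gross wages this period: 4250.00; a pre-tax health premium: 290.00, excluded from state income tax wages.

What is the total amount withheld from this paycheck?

State Income Tax: taxable = 4250.00 − 290.00 = 3960.00
  283.30 + 19.9% × (3960.00 − 1900.00) = 283.30 + 19.9% × 2060.00 = 693.24
Retirement Security Contribution: 6.9% × 4250.00 = 293.25
Total: 693.24 + 293.25 = 986.49

986.49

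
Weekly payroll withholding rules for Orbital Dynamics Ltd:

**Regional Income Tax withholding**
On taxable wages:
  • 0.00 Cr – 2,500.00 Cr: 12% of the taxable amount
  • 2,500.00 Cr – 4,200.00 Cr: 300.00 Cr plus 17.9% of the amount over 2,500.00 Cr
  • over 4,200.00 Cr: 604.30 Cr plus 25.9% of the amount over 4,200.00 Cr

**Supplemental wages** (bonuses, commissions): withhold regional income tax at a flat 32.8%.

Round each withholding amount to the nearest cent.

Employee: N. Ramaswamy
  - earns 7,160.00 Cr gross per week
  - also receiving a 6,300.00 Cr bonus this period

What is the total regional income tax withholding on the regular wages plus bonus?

Regional Income Tax: taxable = 7,160.00 Cr
  604.30 Cr + 25.9% × (7,160.00 Cr − 4,200.00 Cr) = 604.30 Cr + 25.9% × 2,960.00 Cr = 1,370.94 Cr
Supplemental (32.8% flat on bonus): 32.8% × 6,300.00 Cr = 2,066.40 Cr
Total regional income tax: 1,370.94 Cr + 2,066.40 Cr = 3,437.34 Cr

3,437.34 Cr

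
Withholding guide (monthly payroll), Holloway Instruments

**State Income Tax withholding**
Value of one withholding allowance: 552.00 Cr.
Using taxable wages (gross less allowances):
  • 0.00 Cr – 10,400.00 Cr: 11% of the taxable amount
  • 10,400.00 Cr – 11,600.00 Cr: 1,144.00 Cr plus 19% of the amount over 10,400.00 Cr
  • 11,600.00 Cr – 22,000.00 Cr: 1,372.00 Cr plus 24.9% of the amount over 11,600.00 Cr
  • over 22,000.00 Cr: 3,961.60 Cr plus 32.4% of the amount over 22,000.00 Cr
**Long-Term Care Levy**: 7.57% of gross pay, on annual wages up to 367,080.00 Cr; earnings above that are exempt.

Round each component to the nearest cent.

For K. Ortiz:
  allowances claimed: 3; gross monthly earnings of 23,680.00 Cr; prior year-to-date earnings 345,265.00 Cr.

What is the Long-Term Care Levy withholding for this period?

1,651.40 Cr

Long-Term Care Levy: cap 367,080.00 Cr − YTD 345,265.00 Cr = 21,815.00 Cr subject; 7.57% × 21,815.00 Cr = 1,651.40 Cr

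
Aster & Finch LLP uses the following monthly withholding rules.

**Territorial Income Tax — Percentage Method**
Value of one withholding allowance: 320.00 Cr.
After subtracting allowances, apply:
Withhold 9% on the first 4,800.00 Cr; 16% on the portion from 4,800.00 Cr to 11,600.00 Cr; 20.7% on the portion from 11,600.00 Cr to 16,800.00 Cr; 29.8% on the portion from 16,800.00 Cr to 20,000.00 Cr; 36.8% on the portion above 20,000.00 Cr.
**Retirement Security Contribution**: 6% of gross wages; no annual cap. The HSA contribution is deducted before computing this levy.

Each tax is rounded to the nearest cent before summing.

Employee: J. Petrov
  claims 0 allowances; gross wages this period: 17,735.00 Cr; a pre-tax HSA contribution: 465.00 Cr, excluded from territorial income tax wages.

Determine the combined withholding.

Territorial Income Tax: taxable = 17,735.00 Cr − 465.00 Cr = 17,270.00 Cr
  2,596.40 Cr + 29.8% × (17,270.00 Cr − 16,800.00 Cr) = 2,596.40 Cr + 29.8% × 470.00 Cr = 2,736.46 Cr
Retirement Security Contribution: 6% × 17,270.00 Cr = 1,036.20 Cr
Total: 2,736.46 Cr + 1,036.20 Cr = 3,772.66 Cr

3,772.66 Cr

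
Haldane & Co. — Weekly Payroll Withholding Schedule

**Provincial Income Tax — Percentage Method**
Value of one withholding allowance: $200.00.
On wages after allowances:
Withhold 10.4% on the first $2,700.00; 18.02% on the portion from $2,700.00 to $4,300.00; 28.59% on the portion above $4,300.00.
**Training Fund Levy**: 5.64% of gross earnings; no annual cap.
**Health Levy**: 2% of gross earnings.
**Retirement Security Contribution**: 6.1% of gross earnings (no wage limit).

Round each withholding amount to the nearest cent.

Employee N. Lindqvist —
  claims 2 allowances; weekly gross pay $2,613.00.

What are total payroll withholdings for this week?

$589.17

Provincial Income Tax: taxable = $2,613.00 − 2×$200.00 = $2,213.00
  10.4% × $2,213.00 = $230.15
Training Fund Levy: 5.64% × $2,613.00 = $147.37
Health Levy: 2% × $2,613.00 = $52.26
Retirement Security Contribution: 6.1% × $2,613.00 = $159.39
Total: $230.15 + $147.37 + $52.26 + $159.39 = $589.17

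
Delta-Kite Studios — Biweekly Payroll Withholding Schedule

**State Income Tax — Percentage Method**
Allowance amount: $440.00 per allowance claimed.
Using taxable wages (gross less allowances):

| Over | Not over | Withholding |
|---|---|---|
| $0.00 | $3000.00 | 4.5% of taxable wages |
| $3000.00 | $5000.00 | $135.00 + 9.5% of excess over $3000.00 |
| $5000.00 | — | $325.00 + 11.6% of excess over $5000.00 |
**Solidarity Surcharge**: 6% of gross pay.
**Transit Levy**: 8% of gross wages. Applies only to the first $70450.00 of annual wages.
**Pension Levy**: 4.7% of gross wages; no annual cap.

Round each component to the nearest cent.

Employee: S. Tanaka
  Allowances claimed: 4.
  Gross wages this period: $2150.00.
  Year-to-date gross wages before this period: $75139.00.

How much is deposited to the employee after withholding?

State Income Tax: taxable = $2150.00 − 4×$440.00 = $390.00
  4.5% × $390.00 = $17.55
Solidarity Surcharge: 6% × $2150.00 = $129.00
Transit Levy: YTD $75139.00 ≥ cap $70450.00 → $0.00
Pension Levy: 4.7% × $2150.00 = $101.05
Total withheld: $17.55 + $129.00 + $0.00 + $101.05 = $247.60
Net pay: $2150.00 − $247.60 = $1902.40

$1902.40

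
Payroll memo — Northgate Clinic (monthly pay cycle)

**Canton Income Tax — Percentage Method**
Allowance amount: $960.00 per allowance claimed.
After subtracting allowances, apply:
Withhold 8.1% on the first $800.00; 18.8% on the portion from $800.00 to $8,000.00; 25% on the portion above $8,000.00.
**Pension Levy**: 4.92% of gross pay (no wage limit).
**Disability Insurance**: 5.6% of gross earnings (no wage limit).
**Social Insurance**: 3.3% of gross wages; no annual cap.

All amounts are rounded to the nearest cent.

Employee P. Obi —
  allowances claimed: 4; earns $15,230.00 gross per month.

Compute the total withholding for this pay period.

$4,370.69

Canton Income Tax: taxable = $15,230.00 − 4×$960.00 = $11,390.00
  $1,418.40 + 25% × ($11,390.00 − $8,000.00) = $1,418.40 + 25% × $3,390.00 = $2,265.90
Pension Levy: 4.92% × $15,230.00 = $749.32
Disability Insurance: 5.6% × $15,230.00 = $852.88
Social Insurance: 3.3% × $15,230.00 = $502.59
Total: $2,265.90 + $749.32 + $852.88 + $502.59 = $4,370.69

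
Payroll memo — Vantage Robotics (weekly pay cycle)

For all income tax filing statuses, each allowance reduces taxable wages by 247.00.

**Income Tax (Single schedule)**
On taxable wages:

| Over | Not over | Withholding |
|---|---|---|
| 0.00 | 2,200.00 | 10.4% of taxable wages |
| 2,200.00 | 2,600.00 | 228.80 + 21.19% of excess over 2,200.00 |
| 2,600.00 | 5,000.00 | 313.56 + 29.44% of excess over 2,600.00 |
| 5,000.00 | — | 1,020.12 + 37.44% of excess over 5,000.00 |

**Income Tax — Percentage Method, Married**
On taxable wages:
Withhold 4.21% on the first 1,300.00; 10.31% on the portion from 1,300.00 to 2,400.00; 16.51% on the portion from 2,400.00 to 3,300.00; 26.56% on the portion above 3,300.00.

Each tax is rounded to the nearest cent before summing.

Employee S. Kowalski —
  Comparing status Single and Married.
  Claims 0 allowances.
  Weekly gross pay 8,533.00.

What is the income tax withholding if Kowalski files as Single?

Income Tax (Single): taxable = 8,533.00
  1,020.12 + 37.44% × (8,533.00 − 5,000.00) = 1,020.12 + 37.44% × 3,533.00 = 2,342.88

2,342.88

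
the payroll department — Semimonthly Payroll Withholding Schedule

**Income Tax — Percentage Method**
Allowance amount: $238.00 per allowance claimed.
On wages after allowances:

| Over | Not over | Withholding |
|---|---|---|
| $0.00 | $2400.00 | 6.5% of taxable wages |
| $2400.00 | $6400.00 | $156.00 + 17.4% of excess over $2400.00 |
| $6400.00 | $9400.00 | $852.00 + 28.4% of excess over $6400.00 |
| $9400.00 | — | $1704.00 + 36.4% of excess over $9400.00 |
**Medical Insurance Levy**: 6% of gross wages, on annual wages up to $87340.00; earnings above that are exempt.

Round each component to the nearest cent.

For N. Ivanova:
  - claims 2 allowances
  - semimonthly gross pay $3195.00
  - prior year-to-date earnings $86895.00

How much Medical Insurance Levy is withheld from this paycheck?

Medical Insurance Levy: cap $87340.00 − YTD $86895.00 = $445.00 subject; 6% × $445.00 = $26.70

$26.70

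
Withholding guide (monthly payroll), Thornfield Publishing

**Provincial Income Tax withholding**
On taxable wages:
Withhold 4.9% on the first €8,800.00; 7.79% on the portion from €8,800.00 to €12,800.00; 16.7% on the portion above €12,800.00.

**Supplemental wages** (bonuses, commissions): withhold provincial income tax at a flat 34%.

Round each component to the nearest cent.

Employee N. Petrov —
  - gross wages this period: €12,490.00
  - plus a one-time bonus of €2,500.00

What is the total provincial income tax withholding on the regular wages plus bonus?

€1,568.65

Provincial Income Tax: taxable = €12,490.00
  €431.20 + 7.79% × (€12,490.00 − €8,800.00) = €431.20 + 7.79% × €3,690.00 = €718.65
Supplemental (34% flat on bonus): 34% × €2,500.00 = €850.00
Total provincial income tax: €718.65 + €850.00 = €1,568.65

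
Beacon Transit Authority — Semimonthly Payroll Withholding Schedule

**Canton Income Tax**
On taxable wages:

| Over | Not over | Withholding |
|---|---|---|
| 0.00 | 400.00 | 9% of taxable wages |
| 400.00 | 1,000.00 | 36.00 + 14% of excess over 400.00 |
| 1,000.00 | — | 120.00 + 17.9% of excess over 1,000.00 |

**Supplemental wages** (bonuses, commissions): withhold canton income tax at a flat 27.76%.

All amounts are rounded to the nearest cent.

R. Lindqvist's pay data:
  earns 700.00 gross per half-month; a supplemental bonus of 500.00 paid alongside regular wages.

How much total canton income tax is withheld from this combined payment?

Canton Income Tax: taxable = 700.00
  36.00 + 14% × (700.00 − 400.00) = 36.00 + 14% × 300.00 = 78.00
Supplemental (27.76% flat on bonus): 27.76% × 500.00 = 138.80
Total canton income tax: 78.00 + 138.80 = 216.80

216.80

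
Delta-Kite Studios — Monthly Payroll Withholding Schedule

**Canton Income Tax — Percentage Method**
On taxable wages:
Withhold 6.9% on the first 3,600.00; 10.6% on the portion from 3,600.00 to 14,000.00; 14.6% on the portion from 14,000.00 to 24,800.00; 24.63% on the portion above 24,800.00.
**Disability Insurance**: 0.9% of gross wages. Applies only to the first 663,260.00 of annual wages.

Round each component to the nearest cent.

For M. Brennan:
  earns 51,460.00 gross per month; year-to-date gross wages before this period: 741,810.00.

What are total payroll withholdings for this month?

Canton Income Tax: taxable = 51,460.00
  2,927.60 + 24.63% × (51,460.00 − 24,800.00) = 2,927.60 + 24.63% × 26,660.00 = 9,493.96
Disability Insurance: YTD 741,810.00 ≥ cap 663,260.00 → 0.00
Total: 9,493.96 + 0.00 = 9,493.96

9,493.96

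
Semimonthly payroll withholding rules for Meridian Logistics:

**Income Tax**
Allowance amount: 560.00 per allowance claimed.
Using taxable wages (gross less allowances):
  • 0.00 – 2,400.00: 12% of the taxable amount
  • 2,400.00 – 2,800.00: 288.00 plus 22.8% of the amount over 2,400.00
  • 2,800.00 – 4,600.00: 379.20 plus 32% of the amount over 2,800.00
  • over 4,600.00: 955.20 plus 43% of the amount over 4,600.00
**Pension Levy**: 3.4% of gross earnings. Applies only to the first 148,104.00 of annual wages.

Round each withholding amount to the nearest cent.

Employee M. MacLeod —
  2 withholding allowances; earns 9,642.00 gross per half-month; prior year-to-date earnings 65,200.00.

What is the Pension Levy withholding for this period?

327.83

Pension Levy: 3.4% × 9,642.00 = 327.83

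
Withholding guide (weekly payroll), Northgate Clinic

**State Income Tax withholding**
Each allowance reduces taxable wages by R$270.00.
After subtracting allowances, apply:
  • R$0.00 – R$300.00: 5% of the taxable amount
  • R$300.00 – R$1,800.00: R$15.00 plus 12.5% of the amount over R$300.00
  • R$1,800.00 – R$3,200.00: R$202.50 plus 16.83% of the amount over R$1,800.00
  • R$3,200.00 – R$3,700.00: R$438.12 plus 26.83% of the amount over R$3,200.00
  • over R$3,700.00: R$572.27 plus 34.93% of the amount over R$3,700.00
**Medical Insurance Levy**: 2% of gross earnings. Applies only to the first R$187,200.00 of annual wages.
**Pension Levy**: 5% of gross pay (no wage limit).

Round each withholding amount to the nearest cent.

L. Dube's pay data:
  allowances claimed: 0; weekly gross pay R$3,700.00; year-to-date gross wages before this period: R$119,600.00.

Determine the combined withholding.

State Income Tax: taxable = R$3,700.00
  R$438.12 + 26.83% × (R$3,700.00 − R$3,200.00) = R$438.12 + 26.83% × R$500.00 = R$572.27
Medical Insurance Levy: 2% × R$3,700.00 = R$74.00
Pension Levy: 5% × R$3,700.00 = R$185.00
Total: R$572.27 + R$74.00 + R$185.00 = R$831.27

R$831.27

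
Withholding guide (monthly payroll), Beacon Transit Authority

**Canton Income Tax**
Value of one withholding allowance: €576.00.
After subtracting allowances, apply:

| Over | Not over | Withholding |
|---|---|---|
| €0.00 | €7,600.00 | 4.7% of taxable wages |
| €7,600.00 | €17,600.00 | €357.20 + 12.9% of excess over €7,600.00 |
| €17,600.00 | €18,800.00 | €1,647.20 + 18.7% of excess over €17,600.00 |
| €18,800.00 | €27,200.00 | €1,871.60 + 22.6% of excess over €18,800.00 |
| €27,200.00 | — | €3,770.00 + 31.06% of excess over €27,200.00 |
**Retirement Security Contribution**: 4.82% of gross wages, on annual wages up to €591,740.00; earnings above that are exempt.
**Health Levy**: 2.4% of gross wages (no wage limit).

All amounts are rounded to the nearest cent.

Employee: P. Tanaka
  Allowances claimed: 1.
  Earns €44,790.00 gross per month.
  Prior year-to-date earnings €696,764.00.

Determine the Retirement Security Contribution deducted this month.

€0.00

Retirement Security Contribution: YTD €696,764.00 ≥ cap €591,740.00 → €0.00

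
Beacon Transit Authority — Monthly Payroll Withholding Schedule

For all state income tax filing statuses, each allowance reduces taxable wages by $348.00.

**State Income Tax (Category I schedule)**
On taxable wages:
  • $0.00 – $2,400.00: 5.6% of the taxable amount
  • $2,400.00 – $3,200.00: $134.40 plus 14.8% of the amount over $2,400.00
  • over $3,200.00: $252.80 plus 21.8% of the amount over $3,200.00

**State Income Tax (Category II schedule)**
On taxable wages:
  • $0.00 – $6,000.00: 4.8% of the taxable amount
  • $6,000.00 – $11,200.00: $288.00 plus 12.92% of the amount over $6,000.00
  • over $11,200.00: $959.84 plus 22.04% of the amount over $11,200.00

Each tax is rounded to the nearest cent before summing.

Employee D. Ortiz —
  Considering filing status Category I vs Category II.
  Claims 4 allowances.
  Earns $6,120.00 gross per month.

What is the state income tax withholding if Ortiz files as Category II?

State Income Tax (Category II): taxable = $6,120.00 − 4×$348.00 = $4,728.00
  4.8% × $4,728.00 = $226.94

$226.94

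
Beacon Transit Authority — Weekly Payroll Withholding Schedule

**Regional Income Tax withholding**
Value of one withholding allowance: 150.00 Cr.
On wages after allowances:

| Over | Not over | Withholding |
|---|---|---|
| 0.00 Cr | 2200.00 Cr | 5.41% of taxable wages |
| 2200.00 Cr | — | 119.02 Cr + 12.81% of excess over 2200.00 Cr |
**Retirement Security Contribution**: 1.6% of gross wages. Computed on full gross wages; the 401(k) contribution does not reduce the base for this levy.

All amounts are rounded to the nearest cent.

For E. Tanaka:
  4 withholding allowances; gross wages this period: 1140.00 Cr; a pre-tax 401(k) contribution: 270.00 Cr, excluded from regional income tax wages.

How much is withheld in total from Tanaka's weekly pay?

Regional Income Tax: taxable = 1140.00 Cr − 270.00 Cr − 4×150.00 Cr = 270.00 Cr
  5.41% × 270.00 Cr = 14.61 Cr
Retirement Security Contribution: 1.6% × 1140.00 Cr = 18.24 Cr
Total: 14.61 Cr + 18.24 Cr = 32.85 Cr

32.85 Cr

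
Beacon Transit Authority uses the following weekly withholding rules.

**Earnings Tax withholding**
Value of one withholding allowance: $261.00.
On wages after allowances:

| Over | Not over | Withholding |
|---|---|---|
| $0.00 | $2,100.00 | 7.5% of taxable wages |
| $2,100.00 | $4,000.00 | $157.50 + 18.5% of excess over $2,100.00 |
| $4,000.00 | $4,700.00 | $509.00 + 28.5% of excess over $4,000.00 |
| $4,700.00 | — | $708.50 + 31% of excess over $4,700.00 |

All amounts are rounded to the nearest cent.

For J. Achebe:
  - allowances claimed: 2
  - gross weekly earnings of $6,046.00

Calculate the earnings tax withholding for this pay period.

$963.94

Earnings Tax: taxable = $6,046.00 − 2×$261.00 = $5,524.00
  $708.50 + 31% × ($5,524.00 − $4,700.00) = $708.50 + 31% × $824.00 = $963.94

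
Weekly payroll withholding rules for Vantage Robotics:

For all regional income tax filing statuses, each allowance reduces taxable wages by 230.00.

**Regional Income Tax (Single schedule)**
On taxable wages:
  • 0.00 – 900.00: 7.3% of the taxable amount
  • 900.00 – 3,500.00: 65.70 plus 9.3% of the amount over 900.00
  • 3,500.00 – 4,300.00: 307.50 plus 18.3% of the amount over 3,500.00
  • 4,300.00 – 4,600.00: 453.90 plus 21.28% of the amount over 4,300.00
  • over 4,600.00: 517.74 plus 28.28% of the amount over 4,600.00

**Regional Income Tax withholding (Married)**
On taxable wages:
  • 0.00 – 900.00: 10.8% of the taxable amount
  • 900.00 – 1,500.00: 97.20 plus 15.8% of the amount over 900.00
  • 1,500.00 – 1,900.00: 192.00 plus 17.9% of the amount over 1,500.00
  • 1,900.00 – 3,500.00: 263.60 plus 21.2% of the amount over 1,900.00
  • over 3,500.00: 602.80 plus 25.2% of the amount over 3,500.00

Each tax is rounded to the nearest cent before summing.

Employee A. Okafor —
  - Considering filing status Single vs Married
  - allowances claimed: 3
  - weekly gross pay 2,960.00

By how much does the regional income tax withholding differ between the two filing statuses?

148.93

Regional Income Tax (Single): taxable = 2,960.00 − 3×230.00 = 2,270.00
  65.70 + 9.3% × (2,270.00 − 900.00) = 65.70 + 9.3% × 1,370.00 = 193.11
Regional Income Tax (Married): taxable = 2,960.00 − 3×230.00 = 2,270.00
  263.60 + 21.2% × (2,270.00 − 1,900.00) = 263.60 + 21.2% × 370.00 = 342.04
Difference: |193.11 − 342.04| = 148.93 (higher under Married)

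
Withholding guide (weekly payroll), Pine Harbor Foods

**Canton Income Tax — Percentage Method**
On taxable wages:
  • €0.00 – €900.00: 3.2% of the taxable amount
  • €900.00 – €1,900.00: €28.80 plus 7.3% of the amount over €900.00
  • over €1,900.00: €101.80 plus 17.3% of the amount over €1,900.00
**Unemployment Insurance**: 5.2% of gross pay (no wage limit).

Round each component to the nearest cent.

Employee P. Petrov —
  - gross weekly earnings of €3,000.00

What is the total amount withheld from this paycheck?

Canton Income Tax: taxable = €3,000.00
  €101.80 + 17.3% × (€3,000.00 − €1,900.00) = €101.80 + 17.3% × €1,100.00 = €292.10
Unemployment Insurance: 5.2% × €3,000.00 = €156.00
Total: €292.10 + €156.00 = €448.10

€448.10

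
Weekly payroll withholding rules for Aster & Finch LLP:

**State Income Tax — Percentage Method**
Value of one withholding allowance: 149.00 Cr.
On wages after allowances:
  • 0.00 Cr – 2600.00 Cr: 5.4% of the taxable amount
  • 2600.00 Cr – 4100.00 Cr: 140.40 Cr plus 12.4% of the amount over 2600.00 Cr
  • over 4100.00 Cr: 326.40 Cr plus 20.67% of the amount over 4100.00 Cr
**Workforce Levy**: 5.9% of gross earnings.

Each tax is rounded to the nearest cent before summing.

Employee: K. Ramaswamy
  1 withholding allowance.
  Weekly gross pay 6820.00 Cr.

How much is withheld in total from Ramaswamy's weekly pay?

State Income Tax: taxable = 6820.00 Cr − 1×149.00 Cr = 6671.00 Cr
  326.40 Cr + 20.67% × (6671.00 Cr − 4100.00 Cr) = 326.40 Cr + 20.67% × 2571.00 Cr = 857.83 Cr
Workforce Levy: 5.9% × 6820.00 Cr = 402.38 Cr
Total: 857.83 Cr + 402.38 Cr = 1260.21 Cr

1260.21 Cr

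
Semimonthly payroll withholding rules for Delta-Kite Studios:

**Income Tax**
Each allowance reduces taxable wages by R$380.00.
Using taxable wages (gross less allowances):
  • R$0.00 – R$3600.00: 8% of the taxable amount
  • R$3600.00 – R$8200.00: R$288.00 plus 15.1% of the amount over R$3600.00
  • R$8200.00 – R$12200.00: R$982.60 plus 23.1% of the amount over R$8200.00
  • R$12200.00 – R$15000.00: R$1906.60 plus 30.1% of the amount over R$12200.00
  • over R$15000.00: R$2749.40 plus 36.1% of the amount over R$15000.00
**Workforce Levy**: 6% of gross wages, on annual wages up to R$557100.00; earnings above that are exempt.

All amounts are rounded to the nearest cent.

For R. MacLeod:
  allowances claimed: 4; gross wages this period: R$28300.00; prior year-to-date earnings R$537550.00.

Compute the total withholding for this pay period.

Income Tax: taxable = R$28300.00 − 4×R$380.00 = R$26780.00
  R$2749.40 + 36.1% × (R$26780.00 − R$15000.00) = R$2749.40 + 36.1% × R$11780.00 = R$7001.98
Workforce Levy: cap R$557100.00 − YTD R$537550.00 = R$19550.00 subject; 6% × R$19550.00 = R$1173.00
Total: R$7001.98 + R$1173.00 = R$8174.98

R$8174.98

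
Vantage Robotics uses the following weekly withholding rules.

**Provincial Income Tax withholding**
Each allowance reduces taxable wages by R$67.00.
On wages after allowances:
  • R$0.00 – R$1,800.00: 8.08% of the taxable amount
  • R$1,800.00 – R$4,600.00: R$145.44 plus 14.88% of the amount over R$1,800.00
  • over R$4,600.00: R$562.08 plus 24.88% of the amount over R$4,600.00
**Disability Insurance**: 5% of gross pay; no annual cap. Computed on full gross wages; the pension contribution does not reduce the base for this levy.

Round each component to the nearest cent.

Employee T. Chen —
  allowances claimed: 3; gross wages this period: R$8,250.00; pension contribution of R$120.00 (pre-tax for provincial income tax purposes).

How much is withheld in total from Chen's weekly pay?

R$1,802.84

Provincial Income Tax: taxable = R$8,250.00 − R$120.00 − 3×R$67.00 = R$7,929.00
  R$562.08 + 24.88% × (R$7,929.00 − R$4,600.00) = R$562.08 + 24.88% × R$3,329.00 = R$1,390.34
Disability Insurance: 5% × R$8,250.00 = R$412.50
Total: R$1,390.34 + R$412.50 = R$1,802.84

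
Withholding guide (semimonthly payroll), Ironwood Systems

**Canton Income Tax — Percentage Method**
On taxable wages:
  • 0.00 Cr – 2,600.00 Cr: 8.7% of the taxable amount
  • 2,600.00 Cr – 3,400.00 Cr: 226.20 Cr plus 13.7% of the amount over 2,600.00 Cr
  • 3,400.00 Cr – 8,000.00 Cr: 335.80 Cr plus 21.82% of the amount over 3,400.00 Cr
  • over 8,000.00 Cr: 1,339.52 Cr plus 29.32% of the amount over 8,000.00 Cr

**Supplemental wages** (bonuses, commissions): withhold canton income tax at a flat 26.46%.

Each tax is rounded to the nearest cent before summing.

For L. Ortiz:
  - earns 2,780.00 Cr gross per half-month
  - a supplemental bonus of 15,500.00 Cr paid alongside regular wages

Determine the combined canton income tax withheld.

Canton Income Tax: taxable = 2,780.00 Cr
  226.20 Cr + 13.7% × (2,780.00 Cr − 2,600.00 Cr) = 226.20 Cr + 13.7% × 180.00 Cr = 250.86 Cr
Supplemental (26.46% flat on bonus): 26.46% × 15,500.00 Cr = 4,101.30 Cr
Total canton income tax: 250.86 Cr + 4,101.30 Cr = 4,352.16 Cr

4,352.16 Cr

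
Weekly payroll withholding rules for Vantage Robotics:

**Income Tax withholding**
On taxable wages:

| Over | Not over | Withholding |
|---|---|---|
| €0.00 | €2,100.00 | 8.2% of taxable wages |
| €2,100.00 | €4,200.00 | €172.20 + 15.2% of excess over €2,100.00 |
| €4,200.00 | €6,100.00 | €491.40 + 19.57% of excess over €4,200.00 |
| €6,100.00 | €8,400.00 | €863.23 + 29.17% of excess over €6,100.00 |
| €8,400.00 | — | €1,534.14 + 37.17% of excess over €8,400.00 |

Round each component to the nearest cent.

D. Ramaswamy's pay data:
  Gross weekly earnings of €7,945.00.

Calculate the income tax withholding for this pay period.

€1,401.42

Income Tax: taxable = €7,945.00
  €863.23 + 29.17% × (€7,945.00 − €6,100.00) = €863.23 + 29.17% × €1,845.00 = €1,401.42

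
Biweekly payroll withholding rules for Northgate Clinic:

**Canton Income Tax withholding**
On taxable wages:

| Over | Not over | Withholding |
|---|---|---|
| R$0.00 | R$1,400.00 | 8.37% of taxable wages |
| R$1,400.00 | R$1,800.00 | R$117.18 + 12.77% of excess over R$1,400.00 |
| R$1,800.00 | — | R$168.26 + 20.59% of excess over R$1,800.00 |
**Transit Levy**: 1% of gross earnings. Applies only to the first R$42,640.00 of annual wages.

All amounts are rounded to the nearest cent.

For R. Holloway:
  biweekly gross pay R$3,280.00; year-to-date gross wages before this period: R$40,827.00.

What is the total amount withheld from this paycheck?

Canton Income Tax: taxable = R$3,280.00
  R$168.26 + 20.59% × (R$3,280.00 − R$1,800.00) = R$168.26 + 20.59% × R$1,480.00 = R$472.99
Transit Levy: cap R$42,640.00 − YTD R$40,827.00 = R$1,813.00 subject; 1% × R$1,813.00 = R$18.13
Total: R$472.99 + R$18.13 = R$491.12

R$491.12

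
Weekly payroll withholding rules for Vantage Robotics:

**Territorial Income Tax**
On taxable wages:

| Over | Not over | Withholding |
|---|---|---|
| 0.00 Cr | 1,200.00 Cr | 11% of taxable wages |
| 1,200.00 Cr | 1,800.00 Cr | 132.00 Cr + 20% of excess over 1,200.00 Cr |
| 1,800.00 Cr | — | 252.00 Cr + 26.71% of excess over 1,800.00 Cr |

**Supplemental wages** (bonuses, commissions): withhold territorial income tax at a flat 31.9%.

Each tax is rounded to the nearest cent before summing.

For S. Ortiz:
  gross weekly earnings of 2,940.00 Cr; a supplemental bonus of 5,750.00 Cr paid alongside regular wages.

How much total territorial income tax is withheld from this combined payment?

2,390.74 Cr

Territorial Income Tax: taxable = 2,940.00 Cr
  252.00 Cr + 26.71% × (2,940.00 Cr − 1,800.00 Cr) = 252.00 Cr + 26.71% × 1,140.00 Cr = 556.49 Cr
Supplemental (31.9% flat on bonus): 31.9% × 5,750.00 Cr = 1,834.25 Cr
Total territorial income tax: 556.49 Cr + 1,834.25 Cr = 2,390.74 Cr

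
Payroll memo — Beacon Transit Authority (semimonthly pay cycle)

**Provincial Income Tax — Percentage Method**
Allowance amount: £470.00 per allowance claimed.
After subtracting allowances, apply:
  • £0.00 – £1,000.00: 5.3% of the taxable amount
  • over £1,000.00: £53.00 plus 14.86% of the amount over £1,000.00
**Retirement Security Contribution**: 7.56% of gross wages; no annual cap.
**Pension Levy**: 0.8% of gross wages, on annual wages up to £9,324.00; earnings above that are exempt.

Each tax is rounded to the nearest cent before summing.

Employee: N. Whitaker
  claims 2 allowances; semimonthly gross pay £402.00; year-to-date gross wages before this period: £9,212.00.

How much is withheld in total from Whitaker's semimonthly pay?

Provincial Income Tax: taxable = £402.00 − 2×£470.00 = £-538.00
  Taxable ≤ 0 → £0.00
Retirement Security Contribution: 7.56% × £402.00 = £30.39
Pension Levy: cap £9,324.00 − YTD £9,212.00 = £112.00 subject; 0.8% × £112.00 = £0.90
Total: £0.00 + £30.39 + £0.90 = £31.29

£31.29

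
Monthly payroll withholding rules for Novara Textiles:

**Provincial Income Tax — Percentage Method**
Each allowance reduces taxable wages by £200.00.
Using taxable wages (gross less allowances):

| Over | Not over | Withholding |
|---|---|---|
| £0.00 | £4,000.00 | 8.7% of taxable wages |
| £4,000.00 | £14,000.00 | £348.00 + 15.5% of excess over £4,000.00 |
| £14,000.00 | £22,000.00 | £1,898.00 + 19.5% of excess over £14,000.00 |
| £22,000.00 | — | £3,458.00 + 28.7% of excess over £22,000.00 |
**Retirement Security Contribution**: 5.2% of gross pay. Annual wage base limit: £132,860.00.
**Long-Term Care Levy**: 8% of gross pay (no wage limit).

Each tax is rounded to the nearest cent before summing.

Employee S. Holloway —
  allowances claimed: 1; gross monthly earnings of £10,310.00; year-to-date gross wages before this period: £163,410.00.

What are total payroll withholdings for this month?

Provincial Income Tax: taxable = £10,310.00 − 1×£200.00 = £10,110.00
  £348.00 + 15.5% × (£10,110.00 − £4,000.00) = £348.00 + 15.5% × £6,110.00 = £1,295.05
Retirement Security Contribution: YTD £163,410.00 ≥ cap £132,860.00 → £0.00
Long-Term Care Levy: 8% × £10,310.00 = £824.80
Total: £1,295.05 + £0.00 + £824.80 = £2,119.85

£2,119.85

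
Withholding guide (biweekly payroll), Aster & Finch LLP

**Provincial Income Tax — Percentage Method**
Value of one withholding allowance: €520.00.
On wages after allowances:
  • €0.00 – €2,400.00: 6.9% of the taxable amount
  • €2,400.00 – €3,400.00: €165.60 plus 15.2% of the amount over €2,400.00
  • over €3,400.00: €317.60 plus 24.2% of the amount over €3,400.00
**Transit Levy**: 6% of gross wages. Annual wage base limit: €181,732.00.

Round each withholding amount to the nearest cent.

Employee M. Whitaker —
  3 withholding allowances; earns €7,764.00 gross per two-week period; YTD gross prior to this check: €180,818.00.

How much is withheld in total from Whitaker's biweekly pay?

€1,051.01

Provincial Income Tax: taxable = €7,764.00 − 3×€520.00 = €6,204.00
  €317.60 + 24.2% × (€6,204.00 − €3,400.00) = €317.60 + 24.2% × €2,804.00 = €996.17
Transit Levy: cap €181,732.00 − YTD €180,818.00 = €914.00 subject; 6% × €914.00 = €54.84
Total: €996.17 + €54.84 = €1,051.01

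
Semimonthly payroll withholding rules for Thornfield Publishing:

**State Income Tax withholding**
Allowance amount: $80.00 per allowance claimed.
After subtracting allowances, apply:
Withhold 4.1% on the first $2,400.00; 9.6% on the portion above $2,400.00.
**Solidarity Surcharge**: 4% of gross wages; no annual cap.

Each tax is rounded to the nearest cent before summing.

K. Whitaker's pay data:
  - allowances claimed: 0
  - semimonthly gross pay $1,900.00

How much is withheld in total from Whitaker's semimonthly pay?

$153.90

State Income Tax: taxable = $1,900.00
  4.1% × $1,900.00 = $77.90
Solidarity Surcharge: 4% × $1,900.00 = $76.00
Total: $77.90 + $76.00 = $153.90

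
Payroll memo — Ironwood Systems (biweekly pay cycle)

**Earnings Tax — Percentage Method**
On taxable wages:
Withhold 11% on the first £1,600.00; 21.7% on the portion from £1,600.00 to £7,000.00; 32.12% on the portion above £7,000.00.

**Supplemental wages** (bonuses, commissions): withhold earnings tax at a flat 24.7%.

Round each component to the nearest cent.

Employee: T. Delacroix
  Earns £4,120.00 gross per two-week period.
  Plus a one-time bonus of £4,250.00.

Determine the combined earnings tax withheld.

£1,772.59

Earnings Tax: taxable = £4,120.00
  £176.00 + 21.7% × (£4,120.00 − £1,600.00) = £176.00 + 21.7% × £2,520.00 = £722.84
Supplemental (24.7% flat on bonus): 24.7% × £4,250.00 = £1,049.75
Total earnings tax: £722.84 + £1,049.75 = £1,772.59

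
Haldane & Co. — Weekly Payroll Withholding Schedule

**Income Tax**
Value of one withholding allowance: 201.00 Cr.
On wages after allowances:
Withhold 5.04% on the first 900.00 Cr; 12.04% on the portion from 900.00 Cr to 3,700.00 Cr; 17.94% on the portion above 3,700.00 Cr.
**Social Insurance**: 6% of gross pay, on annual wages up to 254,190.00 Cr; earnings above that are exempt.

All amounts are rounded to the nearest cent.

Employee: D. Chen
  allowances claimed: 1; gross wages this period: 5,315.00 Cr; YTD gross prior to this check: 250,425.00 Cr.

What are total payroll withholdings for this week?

862.05 Cr

Income Tax: taxable = 5,315.00 Cr − 1×201.00 Cr = 5,114.00 Cr
  382.48 Cr + 17.94% × (5,114.00 Cr − 3,700.00 Cr) = 382.48 Cr + 17.94% × 1,414.00 Cr = 636.15 Cr
Social Insurance: cap 254,190.00 Cr − YTD 250,425.00 Cr = 3,765.00 Cr subject; 6% × 3,765.00 Cr = 225.90 Cr
Total: 636.15 Cr + 225.90 Cr = 862.05 Cr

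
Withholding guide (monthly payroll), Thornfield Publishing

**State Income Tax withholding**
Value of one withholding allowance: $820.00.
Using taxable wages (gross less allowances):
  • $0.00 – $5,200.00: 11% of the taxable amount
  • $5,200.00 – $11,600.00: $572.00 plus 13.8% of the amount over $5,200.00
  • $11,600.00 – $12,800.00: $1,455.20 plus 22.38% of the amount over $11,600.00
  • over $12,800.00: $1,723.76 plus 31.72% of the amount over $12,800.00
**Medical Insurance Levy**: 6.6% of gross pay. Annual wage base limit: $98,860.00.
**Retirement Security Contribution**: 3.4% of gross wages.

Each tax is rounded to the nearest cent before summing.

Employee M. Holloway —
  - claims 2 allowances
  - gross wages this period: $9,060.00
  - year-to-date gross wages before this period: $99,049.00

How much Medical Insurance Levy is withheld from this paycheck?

Medical Insurance Levy: YTD $99,049.00 ≥ cap $98,860.00 → $0.00

$0.00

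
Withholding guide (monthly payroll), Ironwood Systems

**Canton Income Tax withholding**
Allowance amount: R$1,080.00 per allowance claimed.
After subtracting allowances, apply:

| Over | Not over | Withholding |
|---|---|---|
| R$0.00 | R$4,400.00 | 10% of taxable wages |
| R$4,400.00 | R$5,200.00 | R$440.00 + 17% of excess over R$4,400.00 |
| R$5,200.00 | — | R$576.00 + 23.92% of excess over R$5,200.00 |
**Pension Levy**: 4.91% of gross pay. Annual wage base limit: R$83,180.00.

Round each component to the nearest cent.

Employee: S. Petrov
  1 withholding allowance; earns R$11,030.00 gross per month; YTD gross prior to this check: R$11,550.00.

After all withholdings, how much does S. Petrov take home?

R$8,776.23

Canton Income Tax: taxable = R$11,030.00 − 1×R$1,080.00 = R$9,950.00
  R$576.00 + 23.92% × (R$9,950.00 − R$5,200.00) = R$576.00 + 23.92% × R$4,750.00 = R$1,712.20
Pension Levy: 4.91% × R$11,030.00 = R$541.57
Total withheld: R$1,712.20 + R$541.57 = R$2,253.77
Net pay: R$11,030.00 − R$2,253.77 = R$8,776.23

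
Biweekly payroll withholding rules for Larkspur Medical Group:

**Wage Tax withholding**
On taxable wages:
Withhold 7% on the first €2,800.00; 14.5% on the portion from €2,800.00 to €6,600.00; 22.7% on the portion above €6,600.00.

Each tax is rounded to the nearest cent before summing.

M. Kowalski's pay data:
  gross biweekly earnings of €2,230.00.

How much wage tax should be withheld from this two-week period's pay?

Wage Tax: taxable = €2,230.00
  7% × €2,230.00 = €156.10

€156.10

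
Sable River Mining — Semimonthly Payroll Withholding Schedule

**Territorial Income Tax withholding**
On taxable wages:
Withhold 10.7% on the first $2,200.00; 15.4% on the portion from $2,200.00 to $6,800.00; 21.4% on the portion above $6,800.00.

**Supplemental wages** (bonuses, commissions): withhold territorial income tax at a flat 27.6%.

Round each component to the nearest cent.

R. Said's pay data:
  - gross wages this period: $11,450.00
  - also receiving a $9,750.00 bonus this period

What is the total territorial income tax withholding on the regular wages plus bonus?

Territorial Income Tax: taxable = $11,450.00
  $943.80 + 21.4% × ($11,450.00 − $6,800.00) = $943.80 + 21.4% × $4,650.00 = $1,938.90
Supplemental (27.6% flat on bonus): 27.6% × $9,750.00 = $2,691.00
Total territorial income tax: $1,938.90 + $2,691.00 = $4,629.90

$4,629.90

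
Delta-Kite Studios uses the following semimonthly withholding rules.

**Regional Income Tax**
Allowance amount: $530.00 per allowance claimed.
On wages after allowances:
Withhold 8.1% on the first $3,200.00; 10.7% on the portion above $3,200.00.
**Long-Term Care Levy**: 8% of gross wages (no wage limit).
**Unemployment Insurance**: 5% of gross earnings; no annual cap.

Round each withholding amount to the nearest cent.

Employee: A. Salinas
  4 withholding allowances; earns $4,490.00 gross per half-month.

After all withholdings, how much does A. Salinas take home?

$3,714.33

Regional Income Tax: taxable = $4,490.00 − 4×$530.00 = $2,370.00
  8.1% × $2,370.00 = $191.97
Long-Term Care Levy: 8% × $4,490.00 = $359.20
Unemployment Insurance: 5% × $4,490.00 = $224.50
Total withheld: $191.97 + $359.20 + $224.50 = $775.67
Net pay: $4,490.00 − $775.67 = $3,714.33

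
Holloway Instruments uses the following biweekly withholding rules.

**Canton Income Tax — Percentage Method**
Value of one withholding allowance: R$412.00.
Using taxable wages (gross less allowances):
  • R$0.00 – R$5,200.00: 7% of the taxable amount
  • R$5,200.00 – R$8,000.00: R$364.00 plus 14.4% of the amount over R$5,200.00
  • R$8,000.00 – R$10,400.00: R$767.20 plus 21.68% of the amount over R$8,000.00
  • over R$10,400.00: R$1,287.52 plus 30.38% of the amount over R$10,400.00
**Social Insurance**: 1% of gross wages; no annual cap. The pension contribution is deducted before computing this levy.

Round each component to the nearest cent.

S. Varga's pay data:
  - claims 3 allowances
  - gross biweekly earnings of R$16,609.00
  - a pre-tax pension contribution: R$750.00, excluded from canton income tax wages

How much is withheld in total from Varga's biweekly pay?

Canton Income Tax: taxable = R$16,609.00 − R$750.00 − 3×R$412.00 = R$14,623.00
  R$1,287.52 + 30.38% × (R$14,623.00 − R$10,400.00) = R$1,287.52 + 30.38% × R$4,223.00 = R$2,570.47
Social Insurance: 1% × R$15,859.00 = R$158.59
Total: R$2,570.47 + R$158.59 = R$2,729.06

R$2,729.06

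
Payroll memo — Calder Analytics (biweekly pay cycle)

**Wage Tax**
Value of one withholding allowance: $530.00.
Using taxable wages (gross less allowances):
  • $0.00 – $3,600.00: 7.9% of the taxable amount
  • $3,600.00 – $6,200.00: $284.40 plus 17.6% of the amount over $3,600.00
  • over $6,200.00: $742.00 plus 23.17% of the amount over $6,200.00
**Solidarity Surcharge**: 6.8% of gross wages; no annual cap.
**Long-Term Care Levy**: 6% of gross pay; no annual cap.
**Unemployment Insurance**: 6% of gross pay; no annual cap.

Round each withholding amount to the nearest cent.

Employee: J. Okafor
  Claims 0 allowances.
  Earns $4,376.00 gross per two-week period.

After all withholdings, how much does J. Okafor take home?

$3,132.33

Wage Tax: taxable = $4,376.00
  $284.40 + 17.6% × ($4,376.00 − $3,600.00) = $284.40 + 17.6% × $776.00 = $420.98
Solidarity Surcharge: 6.8% × $4,376.00 = $297.57
Long-Term Care Levy: 6% × $4,376.00 = $262.56
Unemployment Insurance: 6% × $4,376.00 = $262.56
Total withheld: $420.98 + $297.57 + $262.56 + $262.56 = $1,243.67
Net pay: $4,376.00 − $1,243.67 = $3,132.33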